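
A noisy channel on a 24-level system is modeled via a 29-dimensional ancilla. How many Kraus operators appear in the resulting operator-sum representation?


Tracing out the environment in an orthonormal basis {|i>_E} gives Kraus operators K_i = <i|_E U |0>_E.
Number of Kraus operators = dim(H_env) = d_env
= 29

29


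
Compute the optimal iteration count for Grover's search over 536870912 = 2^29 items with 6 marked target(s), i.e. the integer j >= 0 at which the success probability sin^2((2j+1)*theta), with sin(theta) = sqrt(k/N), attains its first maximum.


After j Grover iterations the success probability is P(j) = sin^2((2j+1)*theta), where sin(theta) = sqrt(k/N).
N = 2^29 = 536870912, k = 6
sin(theta) = sqrt(k/N) = 0.0001057159917
theta = arcsin(sqrt(k/N)) = 0.0001057159919 rad
P(j) reaches its first maximum when (2j+1)*theta is as close as possible to pi/2, i.e. j = round(pi/(4*theta) - 1/2).
pi/(4*theta) - 1/2 = 7428.8222
(For comparison, the common estimate pi/4 * sqrt(N/k) = 7429.3222; the exact maximiser is used here.)
Optimal iterations = 7429

7429


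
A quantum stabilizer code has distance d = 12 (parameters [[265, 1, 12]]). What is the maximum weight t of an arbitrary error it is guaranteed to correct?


Code parameters: [[265, 1, 12]], distance d = 12.
Number of correctable errors = floor((d-1)/2)
= floor((12 - 1)/2)
= floor(11/2)
= 5

5


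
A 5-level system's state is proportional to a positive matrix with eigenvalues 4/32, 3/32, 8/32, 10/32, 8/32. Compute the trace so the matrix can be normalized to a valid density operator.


tr(M) = sum of eigenvalues
= 4/32 + 3/32 + 8/32 + 10/32 + 8/32
= 33/32
= 1.0312

1.0312


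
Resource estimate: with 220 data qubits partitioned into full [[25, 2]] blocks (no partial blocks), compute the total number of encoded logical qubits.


Each code block uses 25 physical qubits for 2 logical qubit(s).
Number of complete blocks = floor(220 / 25) = 8
Logical qubits = 8 * 2
= 16

16


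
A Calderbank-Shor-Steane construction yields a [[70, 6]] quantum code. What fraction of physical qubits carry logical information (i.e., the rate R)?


Code rate R = k/n
= 6/70
= 0.0857

0.0857


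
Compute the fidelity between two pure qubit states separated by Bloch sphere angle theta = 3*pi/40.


For states separated by angle theta on Bloch sphere:
F = cos^2(theta/2)
theta = 3*pi/40 = 0.2356
theta/2 = 0.1178
cos(theta/2) = 0.9931
F = 0.9862

0.9862


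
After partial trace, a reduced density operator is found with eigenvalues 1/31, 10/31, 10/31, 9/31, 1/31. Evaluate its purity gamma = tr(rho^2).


tr(rho^2) = sum of eigenvalues squared
= (1/31)^2 + (10/31)^2 + (10/31)^2 + (9/31)^2 + (1/31)^2
= (1 + 100 + 100 + 81 + 1) / 961
= 283/961
= 0.2945

0.2945


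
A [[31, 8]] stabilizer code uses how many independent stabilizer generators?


For an [[n,k]] stabilizer code:
Number of stabilizer generators = n - k
= 31 - 8
= 23

23


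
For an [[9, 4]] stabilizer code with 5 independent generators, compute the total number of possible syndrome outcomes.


Each stabilizer generator gives a binary (+1 or -1) measurement outcome.
With 5 independent generators:
Total syndromes = 2^5
= 32

32


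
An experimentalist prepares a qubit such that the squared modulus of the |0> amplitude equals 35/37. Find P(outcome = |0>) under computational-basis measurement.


|alpha|^2 = 35/37 = 0.9459
|beta|^2 = 1 - 35/37 = 2/37 = 0.0541
P(|0>) = |alpha|^2 = 0.9459

0.9459


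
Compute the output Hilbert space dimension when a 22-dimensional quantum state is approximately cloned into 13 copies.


Output space = H^(tensor 13) where dim(H) = 22
dim = 22^13
= 484 (after 2 factors)
= 10648 (after 3 factors)
= 234256 (after 4 factors)
= 5153632 (after 5 factors)
= 113379904 (after 6 factors)
= 2494357888 (after 7 factors)
= 54875873536 (after 8 factors)
= 1207269217792 (after 9 factors)
= 26559922791424 (after 10 factors)
= 584318301411328 (after 11 factors)
= 12855002631049216 (after 12 factors)
= 282810057883082752 (after 13 factors)
= 282810057883082752

282810057883082752


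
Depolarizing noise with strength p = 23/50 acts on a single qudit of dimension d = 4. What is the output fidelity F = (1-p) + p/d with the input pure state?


F = (1-p) + p/d
= (1 - 0.4600) + 0.4600/4
= 0.5400 + 0.1150
= 0.6550

0.6550


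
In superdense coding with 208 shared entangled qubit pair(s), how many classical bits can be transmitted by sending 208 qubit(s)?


Superdense coding allows 2 classical bits per shared entangled pair.
208 pair(s) -> 2 * 208 = 416 classical bits

416


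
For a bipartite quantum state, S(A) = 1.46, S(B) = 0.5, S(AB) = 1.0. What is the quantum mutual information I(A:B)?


I(A:B) = S(A) + S(B) - S(AB)
= 1.46 + 0.5 - 1.0
= 0.9600

0.9600


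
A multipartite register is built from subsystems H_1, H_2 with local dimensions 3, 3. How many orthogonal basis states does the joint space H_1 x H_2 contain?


dim(H_1 x H_2) = 3 * 3
= 9

9


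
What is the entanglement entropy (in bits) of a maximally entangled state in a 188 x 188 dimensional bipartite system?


For a maximally entangled state in d x d:
S = log2(d) = log2(188)
= 7.5546

7.5546


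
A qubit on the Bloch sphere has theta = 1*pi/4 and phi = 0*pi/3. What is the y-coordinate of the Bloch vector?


theta = 0.7854, phi = 0.0000
r_y = sin(theta)*sin(phi) = 0.7071 * 0.0000
r_y = 0.0000

0.0000


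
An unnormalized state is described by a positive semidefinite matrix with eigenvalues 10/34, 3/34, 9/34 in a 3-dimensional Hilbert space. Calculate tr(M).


tr(M) = sum of eigenvalues
= 10/34 + 3/34 + 9/34
= 22/34
= 0.6471

0.6471


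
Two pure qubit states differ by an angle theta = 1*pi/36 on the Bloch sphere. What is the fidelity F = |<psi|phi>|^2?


For states separated by angle theta on Bloch sphere:
F = cos^2(theta/2)
theta = 1*pi/36 = 0.0873
theta/2 = 0.0436
cos(theta/2) = 0.9990
F = 0.9981

0.9981


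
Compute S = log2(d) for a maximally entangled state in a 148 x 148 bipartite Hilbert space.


For a maximally entangled state in d x d:
S = log2(d) = log2(148)
= 7.2095

7.2095


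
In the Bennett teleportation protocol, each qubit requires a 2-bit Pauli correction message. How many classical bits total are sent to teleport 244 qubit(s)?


Quantum teleportation requires 2 classical bits per qubit teleported.
244 qubit(s) -> 2 * 244 = 488 classical bits

488


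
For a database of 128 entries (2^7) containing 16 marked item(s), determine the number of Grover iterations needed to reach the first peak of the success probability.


After j Grover iterations the success probability is P(j) = sin^2((2j+1)*theta), where sin(theta) = sqrt(k/N).
N = 2^7 = 128, k = 16
sin(theta) = sqrt(k/N) = 0.3535533906
theta = arcsin(sqrt(k/N)) = 0.3613671239 rad
P(j) reaches its first maximum when (2j+1)*theta is as close as possible to pi/2, i.e. j = round(pi/(4*theta) - 1/2).
pi/(4*theta) - 1/2 = 1.6734
(For comparison, the common estimate pi/4 * sqrt(N/k) = 2.2214; the exact maximiser is used here.)
Optimal iterations = 2

2


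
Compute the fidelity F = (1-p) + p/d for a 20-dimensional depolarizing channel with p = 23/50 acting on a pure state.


F = (1-p) + p/d
= (1 - 0.4600) + 0.4600/20
= 0.5400 + 0.0230
= 0.5630

0.5630


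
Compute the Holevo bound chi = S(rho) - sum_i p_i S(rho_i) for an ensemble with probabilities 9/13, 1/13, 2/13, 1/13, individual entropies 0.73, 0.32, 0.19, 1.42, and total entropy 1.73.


chi = S(rho) - sum_i p_i * S(rho_i)
Weighted entropy = 9/13 * 0.73 + 1/13 * 0.32 + 2/13 * 0.19 + 1/13 * 1.42
= 0.6685
chi = 1.73 - 0.6685
= 1.0615

1.0615


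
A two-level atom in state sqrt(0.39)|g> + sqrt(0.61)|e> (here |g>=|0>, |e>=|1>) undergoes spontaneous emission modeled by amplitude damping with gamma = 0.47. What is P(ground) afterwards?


For amplitude damping with parameter gamma on state sqrt(a)|0> + sqrt(b)|1>:
alpha^2 = 0.39, beta^2 = 0.61
P(|0>) = alpha^2 + gamma * beta^2
= 0.39 + 0.47 * 0.61
= 0.39 + 0.2867
= 0.6767

0.6767


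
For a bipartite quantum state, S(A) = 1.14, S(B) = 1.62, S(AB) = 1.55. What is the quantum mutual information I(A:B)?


I(A:B) = S(A) + S(B) - S(AB)
= 1.14 + 1.62 - 1.55
= 1.2100

1.2100


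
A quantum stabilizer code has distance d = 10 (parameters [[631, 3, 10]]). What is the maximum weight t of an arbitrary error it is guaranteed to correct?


Code parameters: [[631, 3, 10]], distance d = 10.
Number of correctable errors = floor((d-1)/2)
= floor((10 - 1)/2)
= floor(9/2)
= 4

4


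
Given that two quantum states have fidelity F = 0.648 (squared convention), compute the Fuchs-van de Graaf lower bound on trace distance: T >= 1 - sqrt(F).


Fuchs-van de Graaf (squared-fidelity convention): 1 - sqrt(F) <= T <= sqrt(1 - F).
Lower bound: T >= 1 - sqrt(F)
sqrt(F) = sqrt(0.648) = 0.8050
T >= 1 - 0.8050
T >= 0.1950

0.1950


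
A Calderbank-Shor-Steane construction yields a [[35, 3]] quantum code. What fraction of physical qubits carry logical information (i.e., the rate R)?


Code rate R = k/n
= 3/35
= 0.0857

0.0857


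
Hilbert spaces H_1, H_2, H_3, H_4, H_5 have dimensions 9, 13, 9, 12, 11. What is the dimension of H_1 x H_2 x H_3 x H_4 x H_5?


dim(H_1 x H_2 x H_3 x H_4 x H_5) = 9 * 13 * 9 * 12 * 11
= 117 * 9 * 12 * 11
= 1053 * 12 * 11
= 12636 * 11
= 138996

138996


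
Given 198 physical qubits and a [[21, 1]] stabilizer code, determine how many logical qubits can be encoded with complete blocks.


Each code block uses 21 physical qubits for 1 logical qubit(s).
Number of complete blocks = floor(198 / 21) = 9
Logical qubits = 9 * 1
= 9

9


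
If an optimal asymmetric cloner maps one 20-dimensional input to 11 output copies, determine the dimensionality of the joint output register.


Output space = H^(tensor 11) where dim(H) = 20
dim = 20^11
= 400 (after 2 factors)
= 8000 (after 3 factors)
= 160000 (after 4 factors)
= 3200000 (after 5 factors)
= 64000000 (after 6 factors)
= 1280000000 (after 7 factors)
= 25600000000 (after 8 factors)
= 512000000000 (after 9 factors)
= 10240000000000 (after 10 factors)
= 204800000000000 (after 11 factors)
= 204800000000000

204800000000000


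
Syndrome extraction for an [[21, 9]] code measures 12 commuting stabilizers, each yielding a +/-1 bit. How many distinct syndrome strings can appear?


Each stabilizer generator gives a binary (+1 or -1) measurement outcome.
With 12 independent generators:
Total syndromes = 2^12
= 4096

4096


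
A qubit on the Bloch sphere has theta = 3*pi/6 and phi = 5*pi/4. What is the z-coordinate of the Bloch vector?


theta = 1.5708, phi = 3.9270
r_z = cos(theta) = 0.0000

0.0000


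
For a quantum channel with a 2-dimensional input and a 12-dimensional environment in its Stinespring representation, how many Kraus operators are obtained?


Tracing out the environment in an orthonormal basis {|i>_E} gives Kraus operators K_i = <i|_E U |0>_E.
Number of Kraus operators = dim(H_env) = d_env
= 12

12


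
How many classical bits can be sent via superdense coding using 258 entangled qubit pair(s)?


Superdense coding allows 2 classical bits per shared entangled pair.
258 pair(s) -> 2 * 258 = 516 classical bits

516


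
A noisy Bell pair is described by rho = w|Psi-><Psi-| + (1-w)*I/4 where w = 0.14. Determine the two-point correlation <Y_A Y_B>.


|Psi-> = (|01> - |10>)/sqrt(2)
For the pure Bell state, <Y_A Y_B> = -1 (Bell-state Pauli correlator).
The maximally-mixed part I/4 has tr(I/4 * P tensor P) = 0 for any traceless Pauli P.
So <Y_A Y_B>_rho = w * (-1) + (1 - w) * 0
= 0.14 * (-1)
= -0.1400

-0.1400


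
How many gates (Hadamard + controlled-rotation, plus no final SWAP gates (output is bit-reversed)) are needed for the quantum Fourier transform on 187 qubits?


Hadamard gates: 187
Controlled rotations: n*(n-1)/2 = 187*186/2 = 17391
SWAP gates: 0 (omitted)
Total = 187 + 17391
= 17578

17578


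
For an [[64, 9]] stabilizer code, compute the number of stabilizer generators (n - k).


For an [[n,k]] stabilizer code:
Number of stabilizer generators = n - k
= 64 - 9
= 55

55


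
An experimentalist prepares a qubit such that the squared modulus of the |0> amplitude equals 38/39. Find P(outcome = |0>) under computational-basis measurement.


|alpha|^2 = 38/39 = 0.9744
|beta|^2 = 1 - 38/39 = 1/39 = 0.0256
P(|0>) = |alpha|^2 = 0.9744

0.9744


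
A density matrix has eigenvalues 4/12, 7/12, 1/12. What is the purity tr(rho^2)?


tr(rho^2) = sum of eigenvalues squared
= (4/12)^2 + (7/12)^2 + (1/12)^2
= (16 + 49 + 1) / 144
= 66/144
= 0.4583

0.4583


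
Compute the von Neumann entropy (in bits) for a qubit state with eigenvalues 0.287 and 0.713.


S = -p*log2(p) - (1-p)*log2(1-p)
p = 0.2870, 1-p = 0.7130
= -0.2870 * log2(0.2870) - 0.7130 * log2(0.7130)
= -(-0.5169) - (-0.3480)
= 0.8648

0.8648


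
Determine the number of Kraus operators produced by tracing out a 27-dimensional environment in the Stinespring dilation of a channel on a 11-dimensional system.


Tracing out the environment in an orthonormal basis {|i>_E} gives Kraus operators K_i = <i|_E U |0>_E.
Number of Kraus operators = dim(H_env) = d_env
= 27

27


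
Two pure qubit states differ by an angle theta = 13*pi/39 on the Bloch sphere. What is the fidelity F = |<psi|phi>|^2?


For states separated by angle theta on Bloch sphere:
F = cos^2(theta/2)
theta = 13*pi/39 = 1.0472
theta/2 = 0.5236
cos(theta/2) = 0.8660
F = 0.7500

0.7500


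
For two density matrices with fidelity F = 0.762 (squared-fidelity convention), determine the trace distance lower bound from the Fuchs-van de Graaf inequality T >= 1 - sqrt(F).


Fuchs-van de Graaf (squared-fidelity convention): 1 - sqrt(F) <= T <= sqrt(1 - F).
Lower bound: T >= 1 - sqrt(F)
sqrt(F) = sqrt(0.762) = 0.8729
T >= 1 - 0.8729
T >= 0.1271

0.1271


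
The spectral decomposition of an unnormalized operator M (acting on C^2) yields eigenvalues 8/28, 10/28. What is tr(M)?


tr(M) = sum of eigenvalues
= 8/28 + 10/28
= 18/28
= 0.6429

0.6429


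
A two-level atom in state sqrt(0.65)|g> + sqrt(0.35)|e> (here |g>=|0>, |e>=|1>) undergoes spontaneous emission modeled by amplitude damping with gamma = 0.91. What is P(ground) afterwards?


For amplitude damping with parameter gamma on state sqrt(a)|0> + sqrt(b)|1>:
alpha^2 = 0.65, beta^2 = 0.35
P(|0>) = alpha^2 + gamma * beta^2
= 0.65 + 0.91 * 0.35
= 0.65 + 0.3185
= 0.9685

0.9685


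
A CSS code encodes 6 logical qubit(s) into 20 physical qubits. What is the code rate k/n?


Code rate R = k/n
= 6/20
= 0.3000

0.3000


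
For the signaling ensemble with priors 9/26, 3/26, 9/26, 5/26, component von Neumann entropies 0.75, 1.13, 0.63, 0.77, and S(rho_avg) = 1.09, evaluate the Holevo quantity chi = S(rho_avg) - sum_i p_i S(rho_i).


chi = S(rho) - sum_i p_i * S(rho_i)
Weighted entropy = 9/26 * 0.75 + 3/26 * 1.13 + 9/26 * 0.63 + 5/26 * 0.77
= 0.7562
chi = 1.09 - 0.7562
= 0.3338

0.3338


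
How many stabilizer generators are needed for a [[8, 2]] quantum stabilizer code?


For an [[n,k]] stabilizer code:
Number of stabilizer generators = n - k
= 8 - 2
= 6

6


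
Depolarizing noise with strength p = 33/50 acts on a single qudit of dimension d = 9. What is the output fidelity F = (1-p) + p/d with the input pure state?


F = (1-p) + p/d
= (1 - 0.6600) + 0.6600/9
= 0.3400 + 0.0733
= 0.4133

0.4133


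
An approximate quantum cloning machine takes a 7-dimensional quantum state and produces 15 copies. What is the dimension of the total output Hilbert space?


Output space = H^(tensor 15) where dim(H) = 7
dim = 7^15
= 49 (after 2 factors)
= 343 (after 3 factors)
= 2401 (after 4 factors)
= 16807 (after 5 factors)
= 117649 (after 6 factors)
= 823543 (after 7 factors)
= 5764801 (after 8 factors)
= 40353607 (after 9 factors)
= 282475249 (after 10 factors)
= 1977326743 (after 11 factors)
= 13841287201 (after 12 factors)
= 96889010407 (after 13 factors)
= 678223072849 (after 14 factors)
= 4747561509943 (after 15 factors)
= 4747561509943

4747561509943


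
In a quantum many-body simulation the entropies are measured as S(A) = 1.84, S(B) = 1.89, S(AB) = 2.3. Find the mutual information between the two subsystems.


I(A:B) = S(A) + S(B) - S(AB)
= 1.84 + 1.89 - 2.3
= 1.4300

1.4300


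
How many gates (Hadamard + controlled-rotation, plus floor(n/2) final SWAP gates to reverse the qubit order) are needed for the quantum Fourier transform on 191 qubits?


Hadamard gates: 191
Controlled rotations: n*(n-1)/2 = 191*190/2 = 18145
SWAP gates: floor(n/2) = floor(191/2) = 95
Total = 191 + 18145 + 95
= 18431

18431


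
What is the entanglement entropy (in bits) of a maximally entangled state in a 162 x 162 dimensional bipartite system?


For a maximally entangled state in d x d:
S = log2(d) = log2(162)
= 7.3399

7.3399


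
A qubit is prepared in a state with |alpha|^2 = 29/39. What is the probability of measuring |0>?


|alpha|^2 = 29/39 = 0.7436
|beta|^2 = 1 - 29/39 = 10/39 = 0.2564
P(|0>) = |alpha|^2 = 0.7436

0.7436


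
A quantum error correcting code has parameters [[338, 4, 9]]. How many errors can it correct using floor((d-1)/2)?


Code parameters: [[338, 4, 9]], distance d = 9.
Number of correctable errors = floor((d-1)/2)
= floor((9 - 1)/2)
= floor(8/2)
= 4

4


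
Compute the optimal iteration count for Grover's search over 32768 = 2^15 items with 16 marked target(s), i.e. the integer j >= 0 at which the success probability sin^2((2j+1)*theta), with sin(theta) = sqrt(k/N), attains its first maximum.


After j Grover iterations the success probability is P(j) = sin^2((2j+1)*theta), where sin(theta) = sqrt(k/N).
N = 2^15 = 32768, k = 16
sin(theta) = sqrt(k/N) = 0.02209708691
theta = arcsin(sqrt(k/N)) = 0.02209888557 rad
P(j) reaches its first maximum when (2j+1)*theta is as close as possible to pi/2, i.e. j = round(pi/(4*theta) - 1/2).
pi/(4*theta) - 1/2 = 35.0402
(For comparison, the common estimate pi/4 * sqrt(N/k) = 35.5431; the exact maximiser is used here.)
Optimal iterations = 35

35


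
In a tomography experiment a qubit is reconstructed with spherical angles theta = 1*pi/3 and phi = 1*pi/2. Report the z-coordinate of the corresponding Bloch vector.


theta = 1.0472, phi = 1.5708
r_z = cos(theta) = 0.5000

0.5000


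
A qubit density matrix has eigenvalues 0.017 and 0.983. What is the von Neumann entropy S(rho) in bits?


S = -p*log2(p) - (1-p)*log2(1-p)
p = 0.0170, 1-p = 0.9830
= -0.0170 * log2(0.0170) - 0.9830 * log2(0.9830)
= -(-0.0999) - (-0.0243)
= 0.1242

0.1242


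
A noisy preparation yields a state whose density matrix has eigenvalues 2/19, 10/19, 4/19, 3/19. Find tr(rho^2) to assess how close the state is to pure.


tr(rho^2) = sum of eigenvalues squared
= (2/19)^2 + (10/19)^2 + (4/19)^2 + (3/19)^2
= (4 + 100 + 16 + 9) / 361
= 129/361
= 0.3573

0.3573


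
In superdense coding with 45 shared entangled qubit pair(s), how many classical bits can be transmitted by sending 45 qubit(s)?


Superdense coding allows 2 classical bits per shared entangled pair.
45 pair(s) -> 2 * 45 = 90 classical bits

90


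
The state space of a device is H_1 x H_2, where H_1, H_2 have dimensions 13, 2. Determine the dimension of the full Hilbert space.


dim(H_1 x H_2) = 13 * 2
= 26

26


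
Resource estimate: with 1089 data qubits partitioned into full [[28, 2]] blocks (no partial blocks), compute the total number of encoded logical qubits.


Each code block uses 28 physical qubits for 2 logical qubit(s).
Number of complete blocks = floor(1089 / 28) = 38
Logical qubits = 38 * 2
= 76

76


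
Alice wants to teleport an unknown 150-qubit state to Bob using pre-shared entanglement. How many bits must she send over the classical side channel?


Quantum teleportation requires 2 classical bits per qubit teleported.
150 qubit(s) -> 2 * 150 = 300 classical bits

300


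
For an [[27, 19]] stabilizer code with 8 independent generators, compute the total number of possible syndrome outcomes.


Each stabilizer generator gives a binary (+1 or -1) measurement outcome.
With 8 independent generators:
Total syndromes = 2^8
= 256

256


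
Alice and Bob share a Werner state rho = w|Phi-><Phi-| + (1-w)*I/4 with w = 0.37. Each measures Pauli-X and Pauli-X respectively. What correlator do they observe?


|Phi-> = (|00> - |11>)/sqrt(2)
For the pure Bell state, <X_A X_B> = -1 (Bell-state Pauli correlator).
The maximally-mixed part I/4 has tr(I/4 * P tensor P) = 0 for any traceless Pauli P.
So <X_A X_B>_rho = w * (-1) + (1 - w) * 0
= 0.37 * (-1)
= -0.3700

-0.3700


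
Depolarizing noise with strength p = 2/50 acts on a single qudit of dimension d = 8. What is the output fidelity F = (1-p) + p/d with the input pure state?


F = (1-p) + p/d
= (1 - 0.0400) + 0.0400/8
= 0.9600 + 0.0050
= 0.9650

0.9650


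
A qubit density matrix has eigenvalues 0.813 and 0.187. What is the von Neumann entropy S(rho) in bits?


S = -p*log2(p) - (1-p)*log2(1-p)
p = 0.8130, 1-p = 0.1870
= -0.8130 * log2(0.8130) - 0.1870 * log2(0.1870)
= -(-0.2428) - (-0.4523)
= 0.6952

0.6952


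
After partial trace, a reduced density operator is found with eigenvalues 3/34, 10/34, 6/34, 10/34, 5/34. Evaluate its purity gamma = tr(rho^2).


tr(rho^2) = sum of eigenvalues squared
= (3/34)^2 + (10/34)^2 + (6/34)^2 + (10/34)^2 + (5/34)^2
= (9 + 100 + 36 + 100 + 25) / 1156
= 270/1156
= 0.2336

0.2336


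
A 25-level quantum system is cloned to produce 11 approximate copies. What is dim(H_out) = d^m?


Output space = H^(tensor 11) where dim(H) = 25
dim = 25^11
= 625 (after 2 factors)
= 15625 (after 3 factors)
= 390625 (after 4 factors)
= 9765625 (after 5 factors)
= 244140625 (after 6 factors)
= 6103515625 (after 7 factors)
= 152587890625 (after 8 factors)
= 3814697265625 (after 9 factors)
= 95367431640625 (after 10 factors)
= 2384185791015625 (after 11 factors)
= 2384185791015625

2384185791015625


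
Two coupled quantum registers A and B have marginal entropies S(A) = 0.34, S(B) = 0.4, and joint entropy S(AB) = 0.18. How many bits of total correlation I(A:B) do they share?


I(A:B) = S(A) + S(B) - S(AB)
= 0.34 + 0.4 - 0.18
= 0.5600

0.5600


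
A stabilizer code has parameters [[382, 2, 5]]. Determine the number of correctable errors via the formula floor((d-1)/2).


Code parameters: [[382, 2, 5]], distance d = 5.
Number of correctable errors = floor((d-1)/2)
= floor((5 - 1)/2)
= floor(4/2)
= 2

2


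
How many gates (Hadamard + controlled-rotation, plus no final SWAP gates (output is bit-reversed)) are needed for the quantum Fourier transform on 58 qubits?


Hadamard gates: 58
Controlled rotations: n*(n-1)/2 = 58*57/2 = 1653
SWAP gates: 0 (omitted)
Total = 58 + 1653
= 1711

1711


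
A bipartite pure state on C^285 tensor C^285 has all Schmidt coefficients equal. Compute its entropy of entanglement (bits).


For a maximally entangled state in d x d:
S = log2(d) = log2(285)
= 8.1548

8.1548


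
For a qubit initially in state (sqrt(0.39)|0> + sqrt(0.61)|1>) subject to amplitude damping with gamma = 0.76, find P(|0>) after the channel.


For amplitude damping with parameter gamma on state sqrt(a)|0> + sqrt(b)|1>:
alpha^2 = 0.39, beta^2 = 0.61
P(|0>) = alpha^2 + gamma * beta^2
= 0.39 + 0.76 * 0.61
= 0.39 + 0.4636
= 0.8536

0.8536


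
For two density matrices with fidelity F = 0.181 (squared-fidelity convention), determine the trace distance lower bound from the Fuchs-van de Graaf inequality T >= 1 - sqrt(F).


Fuchs-van de Graaf (squared-fidelity convention): 1 - sqrt(F) <= T <= sqrt(1 - F).
Lower bound: T >= 1 - sqrt(F)
sqrt(F) = sqrt(0.181) = 0.4254
T >= 1 - 0.4254
T >= 0.5746

0.5746


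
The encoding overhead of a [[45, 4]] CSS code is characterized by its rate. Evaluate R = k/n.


Code rate R = k/n
= 4/45
= 0.0889

0.0889


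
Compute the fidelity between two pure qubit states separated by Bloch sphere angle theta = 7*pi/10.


For states separated by angle theta on Bloch sphere:
F = cos^2(theta/2)
theta = 7*pi/10 = 2.1991
theta/2 = 1.0996
cos(theta/2) = 0.4540
F = 0.2061

0.2061


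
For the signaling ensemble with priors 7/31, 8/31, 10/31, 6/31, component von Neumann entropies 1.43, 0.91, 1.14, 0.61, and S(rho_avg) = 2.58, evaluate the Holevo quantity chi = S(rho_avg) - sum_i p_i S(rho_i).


chi = S(rho) - sum_i p_i * S(rho_i)
Weighted entropy = 7/31 * 1.43 + 8/31 * 0.91 + 10/31 * 1.14 + 6/31 * 0.61
= 1.0435
chi = 2.58 - 1.0435
= 1.5365

1.5365


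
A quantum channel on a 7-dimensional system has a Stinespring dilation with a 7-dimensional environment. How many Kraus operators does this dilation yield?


Tracing out the environment in an orthonormal basis {|i>_E} gives Kraus operators K_i = <i|_E U |0>_E.
Number of Kraus operators = dim(H_env) = d_env
= 7

7


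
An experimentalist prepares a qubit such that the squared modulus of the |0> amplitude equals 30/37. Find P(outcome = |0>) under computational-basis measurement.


|alpha|^2 = 30/37 = 0.8108
|beta|^2 = 1 - 30/37 = 7/37 = 0.1892
P(|0>) = |alpha|^2 = 0.8108

0.8108


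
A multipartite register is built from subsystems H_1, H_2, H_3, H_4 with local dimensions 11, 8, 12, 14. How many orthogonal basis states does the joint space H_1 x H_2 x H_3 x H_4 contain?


dim(H_1 x H_2 x H_3 x H_4) = 11 * 8 * 12 * 14
= 88 * 12 * 14
= 1056 * 14
= 14784

14784


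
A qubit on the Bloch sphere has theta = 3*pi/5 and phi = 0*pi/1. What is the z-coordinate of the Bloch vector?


theta = 1.8850, phi = 0.0000
r_z = cos(theta) = -0.3090

-0.3090


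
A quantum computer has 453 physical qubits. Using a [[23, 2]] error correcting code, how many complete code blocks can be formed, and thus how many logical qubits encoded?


Each code block uses 23 physical qubits for 2 logical qubit(s).
Number of complete blocks = floor(453 / 23) = 19
Logical qubits = 19 * 2
= 38

38


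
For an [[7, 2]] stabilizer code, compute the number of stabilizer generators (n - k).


For an [[n,k]] stabilizer code:
Number of stabilizer generators = n - k
= 7 - 2
= 5

5


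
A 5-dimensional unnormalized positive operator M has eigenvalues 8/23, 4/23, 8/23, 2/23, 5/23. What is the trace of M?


tr(M) = sum of eigenvalues
= 8/23 + 4/23 + 8/23 + 2/23 + 5/23
= 27/23
= 1.1739

1.1739


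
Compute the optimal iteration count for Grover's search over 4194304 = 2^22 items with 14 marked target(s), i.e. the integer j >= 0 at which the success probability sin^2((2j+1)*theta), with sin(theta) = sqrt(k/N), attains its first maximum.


After j Grover iterations the success probability is P(j) = sin^2((2j+1)*theta), where sin(theta) = sqrt(k/N).
N = 2^22 = 4194304, k = 14
sin(theta) = sqrt(k/N) = 0.001826981146
theta = arcsin(sqrt(k/N)) = 0.001826982162 rad
P(j) reaches its first maximum when (2j+1)*theta is as close as possible to pi/2, i.e. j = round(pi/(4*theta) - 1/2).
pi/(4*theta) - 1/2 = 429.3882
(For comparison, the common estimate pi/4 * sqrt(N/k) = 429.8885; the exact maximiser is used here.)
Optimal iterations = 429

429


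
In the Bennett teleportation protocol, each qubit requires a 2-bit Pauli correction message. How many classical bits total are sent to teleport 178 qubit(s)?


Quantum teleportation requires 2 classical bits per qubit teleported.
178 qubit(s) -> 2 * 178 = 356 classical bits

356


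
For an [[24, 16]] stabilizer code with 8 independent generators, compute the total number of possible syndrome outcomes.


Each stabilizer generator gives a binary (+1 or -1) measurement outcome.
With 8 independent generators:
Total syndromes = 2^8
= 256

256


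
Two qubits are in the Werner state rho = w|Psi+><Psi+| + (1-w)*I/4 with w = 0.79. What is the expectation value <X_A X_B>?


|Psi+> = (|01> + |10>)/sqrt(2)
For the pure Bell state, <X_A X_B> = +1 (Bell-state Pauli correlator).
The maximally-mixed part I/4 has tr(I/4 * P tensor P) = 0 for any traceless Pauli P.
So <X_A X_B>_rho = w * (+1) + (1 - w) * 0
= 0.79 * (+1)
= 0.7900

0.7900


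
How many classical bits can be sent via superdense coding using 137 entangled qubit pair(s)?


Superdense coding allows 2 classical bits per shared entangled pair.
137 pair(s) -> 2 * 137 = 274 classical bits

274


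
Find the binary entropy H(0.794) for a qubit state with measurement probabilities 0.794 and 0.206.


S = -p*log2(p) - (1-p)*log2(1-p)
p = 0.7940, 1-p = 0.2060
= -0.7940 * log2(0.7940) - 0.2060 * log2(0.2060)
= -(-0.2642) - (-0.4695)
= 0.7338

0.7338


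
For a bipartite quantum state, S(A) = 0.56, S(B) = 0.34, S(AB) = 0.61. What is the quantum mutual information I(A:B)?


I(A:B) = S(A) + S(B) - S(AB)
= 0.56 + 0.34 - 0.61
= 0.2900

0.2900


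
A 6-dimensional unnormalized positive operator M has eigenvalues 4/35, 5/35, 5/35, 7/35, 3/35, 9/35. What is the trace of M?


tr(M) = sum of eigenvalues
= 4/35 + 5/35 + 5/35 + 7/35 + 3/35 + 9/35
= 33/35
= 0.9429

0.9429


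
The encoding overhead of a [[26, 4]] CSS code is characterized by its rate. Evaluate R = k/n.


Code rate R = k/n
= 4/26
= 0.1538

0.1538


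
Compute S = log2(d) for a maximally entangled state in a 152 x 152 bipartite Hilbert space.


For a maximally entangled state in d x d:
S = log2(d) = log2(152)
= 7.2479

7.2479


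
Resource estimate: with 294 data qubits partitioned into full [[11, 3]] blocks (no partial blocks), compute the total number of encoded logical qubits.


Each code block uses 11 physical qubits for 3 logical qubit(s).
Number of complete blocks = floor(294 / 11) = 26
Logical qubits = 26 * 3
= 78

78


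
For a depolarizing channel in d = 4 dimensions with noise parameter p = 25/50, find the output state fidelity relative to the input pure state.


F = (1-p) + p/d
= (1 - 0.5000) + 0.5000/4
= 0.5000 + 0.1250
= 0.6250

0.6250


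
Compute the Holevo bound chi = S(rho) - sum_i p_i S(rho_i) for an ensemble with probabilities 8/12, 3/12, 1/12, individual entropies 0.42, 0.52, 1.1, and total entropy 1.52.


chi = S(rho) - sum_i p_i * S(rho_i)
Weighted entropy = 8/12 * 0.42 + 3/12 * 0.52 + 1/12 * 1.1
= 0.5017
chi = 1.52 - 0.5017
= 1.0183

1.0183


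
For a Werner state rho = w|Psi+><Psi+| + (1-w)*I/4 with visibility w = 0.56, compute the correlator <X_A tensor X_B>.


|Psi+> = (|01> + |10>)/sqrt(2)
For the pure Bell state, <X_A X_B> = +1 (Bell-state Pauli correlator).
The maximally-mixed part I/4 has tr(I/4 * P tensor P) = 0 for any traceless Pauli P.
So <X_A X_B>_rho = w * (+1) + (1 - w) * 0
= 0.56 * (+1)
= 0.5600

0.5600


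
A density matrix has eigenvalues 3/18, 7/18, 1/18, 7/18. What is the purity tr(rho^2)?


tr(rho^2) = sum of eigenvalues squared
= (3/18)^2 + (7/18)^2 + (1/18)^2 + (7/18)^2
= (9 + 49 + 1 + 49) / 324
= 108/324
= 0.3333

0.3333


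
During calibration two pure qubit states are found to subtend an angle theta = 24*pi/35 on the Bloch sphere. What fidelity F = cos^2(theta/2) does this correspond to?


For states separated by angle theta on Bloch sphere:
F = cos^2(theta/2)
theta = 24*pi/35 = 2.1542
theta/2 = 1.0771
cos(theta/2) = 0.4739
F = 0.2246

0.2246


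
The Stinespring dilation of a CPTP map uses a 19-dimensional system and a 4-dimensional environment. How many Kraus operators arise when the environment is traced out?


Tracing out the environment in an orthonormal basis {|i>_E} gives Kraus operators K_i = <i|_E U |0>_E.
Number of Kraus operators = dim(H_env) = d_env
= 4

4


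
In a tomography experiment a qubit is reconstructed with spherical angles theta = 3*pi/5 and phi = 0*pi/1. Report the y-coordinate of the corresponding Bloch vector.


theta = 1.8850, phi = 0.0000
r_y = sin(theta)*sin(phi) = 0.9511 * 0.0000
r_y = 0.0000

0.0000


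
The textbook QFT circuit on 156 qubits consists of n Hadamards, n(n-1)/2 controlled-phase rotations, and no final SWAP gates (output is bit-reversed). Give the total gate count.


Hadamard gates: 156
Controlled rotations: n*(n-1)/2 = 156*155/2 = 12090
SWAP gates: 0 (omitted)
Total = 156 + 12090
= 12246

12246


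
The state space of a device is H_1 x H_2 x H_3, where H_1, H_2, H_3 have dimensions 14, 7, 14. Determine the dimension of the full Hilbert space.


dim(H_1 x H_2 x H_3) = 14 * 7 * 14
= 98 * 14
= 1372

1372


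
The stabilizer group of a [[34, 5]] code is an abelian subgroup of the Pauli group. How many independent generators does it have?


For an [[n,k]] stabilizer code:
Number of stabilizer generators = n - k
= 34 - 5
= 29

29


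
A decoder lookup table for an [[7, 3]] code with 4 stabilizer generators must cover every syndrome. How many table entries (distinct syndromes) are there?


Each stabilizer generator gives a binary (+1 or -1) measurement outcome.
With 4 independent generators:
Total syndromes = 2^4
= 16

16


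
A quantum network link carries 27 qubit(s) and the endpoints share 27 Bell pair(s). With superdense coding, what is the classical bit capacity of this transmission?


Superdense coding allows 2 classical bits per shared entangled pair.
27 pair(s) -> 2 * 27 = 54 classical bits

54


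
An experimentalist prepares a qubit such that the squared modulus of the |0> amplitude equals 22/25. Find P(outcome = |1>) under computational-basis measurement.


|alpha|^2 = 22/25 = 0.8800
|beta|^2 = 1 - 22/25 = 3/25 = 0.1200
P(|1>) = |beta|^2 = 0.1200

0.1200


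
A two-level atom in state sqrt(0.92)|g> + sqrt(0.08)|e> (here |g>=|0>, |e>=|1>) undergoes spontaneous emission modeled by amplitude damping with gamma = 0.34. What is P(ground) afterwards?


For amplitude damping with parameter gamma on state sqrt(a)|0> + sqrt(b)|1>:
alpha^2 = 0.92, beta^2 = 0.08
P(|0>) = alpha^2 + gamma * beta^2
= 0.92 + 0.34 * 0.08
= 0.92 + 0.0272
= 0.9472

0.9472


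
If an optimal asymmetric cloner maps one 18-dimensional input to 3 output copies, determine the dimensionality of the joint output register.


Output space = H^(tensor 3) where dim(H) = 18
dim = 18^3
= 324 (after 2 factors)
= 5832 (after 3 factors)
= 5832

5832


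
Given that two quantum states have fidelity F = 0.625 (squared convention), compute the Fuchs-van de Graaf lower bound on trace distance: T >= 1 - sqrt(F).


Fuchs-van de Graaf (squared-fidelity convention): 1 - sqrt(F) <= T <= sqrt(1 - F).
Lower bound: T >= 1 - sqrt(F)
sqrt(F) = sqrt(0.625) = 0.7906
T >= 1 - 0.7906
T >= 0.2094

0.2094


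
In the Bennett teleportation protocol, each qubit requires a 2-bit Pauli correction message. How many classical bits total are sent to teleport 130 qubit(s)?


Quantum teleportation requires 2 classical bits per qubit teleported.
130 qubit(s) -> 2 * 130 = 260 classical bits

260


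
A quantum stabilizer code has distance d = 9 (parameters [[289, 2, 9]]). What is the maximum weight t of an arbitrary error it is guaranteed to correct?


Code parameters: [[289, 2, 9]], distance d = 9.
Number of correctable errors = floor((d-1)/2)
= floor((9 - 1)/2)
= floor(8/2)
= 4

4


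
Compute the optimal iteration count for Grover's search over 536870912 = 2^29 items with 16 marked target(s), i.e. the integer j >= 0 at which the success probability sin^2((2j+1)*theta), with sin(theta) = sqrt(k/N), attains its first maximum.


After j Grover iterations the success probability is P(j) = sin^2((2j+1)*theta), where sin(theta) = sqrt(k/N).
N = 2^29 = 536870912, k = 16
sin(theta) = sqrt(k/N) = 0.0001726334915
theta = arcsin(sqrt(k/N)) = 0.0001726334924 rad
P(j) reaches its first maximum when (2j+1)*theta is as close as possible to pi/2, i.e. j = round(pi/(4*theta) - 1/2).
pi/(4*theta) - 1/2 = 4549.0121
(For comparison, the common estimate pi/4 * sqrt(N/k) = 4549.5121; the exact maximiser is used here.)
Optimal iterations = 4549

4549


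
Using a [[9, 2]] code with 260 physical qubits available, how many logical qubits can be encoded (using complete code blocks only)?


Each code block uses 9 physical qubits for 2 logical qubit(s).
Number of complete blocks = floor(260 / 9) = 28
Logical qubits = 28 * 2
= 56

56


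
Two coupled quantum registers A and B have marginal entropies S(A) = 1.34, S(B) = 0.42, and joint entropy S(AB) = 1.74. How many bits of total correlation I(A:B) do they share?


I(A:B) = S(A) + S(B) - S(AB)
= 1.34 + 0.42 - 1.74
= 0.0200

0.0200


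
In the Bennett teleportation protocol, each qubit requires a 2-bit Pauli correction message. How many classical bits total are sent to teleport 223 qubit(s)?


Quantum teleportation requires 2 classical bits per qubit teleported.
223 qubit(s) -> 2 * 223 = 446 classical bits

446


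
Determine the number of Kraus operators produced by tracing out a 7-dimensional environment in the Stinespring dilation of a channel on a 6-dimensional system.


Tracing out the environment in an orthonormal basis {|i>_E} gives Kraus operators K_i = <i|_E U |0>_E.
Number of Kraus operators = dim(H_env) = d_env
= 7

7


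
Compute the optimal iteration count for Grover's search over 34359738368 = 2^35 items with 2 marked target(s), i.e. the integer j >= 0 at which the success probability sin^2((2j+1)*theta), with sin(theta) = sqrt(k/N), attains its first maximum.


After j Grover iterations the success probability is P(j) = sin^2((2j+1)*theta), where sin(theta) = sqrt(k/N).
N = 2^35 = 34359738368, k = 2
sin(theta) = sqrt(k/N) = 7.629394531e-06
theta = arcsin(sqrt(k/N)) = 7.629394531e-06 rad
P(j) reaches its first maximum when (2j+1)*theta is as close as possible to pi/2, i.e. j = round(pi/(4*theta) - 1/2).
pi/(4*theta) - 1/2 = 102943.2081
(For comparison, the common estimate pi/4 * sqrt(N/k) = 102943.7081; the exact maximiser is used here.)
Optimal iterations = 102943

102943


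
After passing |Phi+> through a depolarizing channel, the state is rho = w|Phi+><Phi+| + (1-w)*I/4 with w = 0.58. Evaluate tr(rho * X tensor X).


|Phi+> = (|00> + |11>)/sqrt(2)
For the pure Bell state, <X_A X_B> = +1 (Bell-state Pauli correlator).
The maximally-mixed part I/4 has tr(I/4 * P tensor P) = 0 for any traceless Pauli P.
So <X_A X_B>_rho = w * (+1) + (1 - w) * 0
= 0.58 * (+1)
= 0.5800

0.5800


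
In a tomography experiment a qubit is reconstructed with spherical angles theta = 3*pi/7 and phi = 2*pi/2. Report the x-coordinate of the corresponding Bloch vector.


theta = 1.3464, phi = 3.1416
r_x = sin(theta)*cos(phi) = 0.9749 * -1.0000
r_x = -0.9749

-0.9749


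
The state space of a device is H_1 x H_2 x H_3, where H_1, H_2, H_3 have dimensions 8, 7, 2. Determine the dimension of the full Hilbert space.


dim(H_1 x H_2 x H_3) = 8 * 7 * 2
= 56 * 2
= 112

112


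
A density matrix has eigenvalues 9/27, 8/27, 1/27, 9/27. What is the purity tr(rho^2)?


tr(rho^2) = sum of eigenvalues squared
= (9/27)^2 + (8/27)^2 + (1/27)^2 + (9/27)^2
= (81 + 64 + 1 + 81) / 729
= 227/729
= 0.3114

0.3114


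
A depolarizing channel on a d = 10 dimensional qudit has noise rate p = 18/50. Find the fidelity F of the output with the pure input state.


F = (1-p) + p/d
= (1 - 0.3600) + 0.3600/10
= 0.6400 + 0.0360
= 0.6760

0.6760


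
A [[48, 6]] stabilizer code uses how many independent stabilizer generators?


For an [[n,k]] stabilizer code:
Number of stabilizer generators = n - k
= 48 - 6
= 42

42


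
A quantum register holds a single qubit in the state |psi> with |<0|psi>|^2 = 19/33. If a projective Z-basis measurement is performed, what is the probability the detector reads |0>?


|alpha|^2 = 19/33 = 0.5758
|beta|^2 = 1 - 19/33 = 14/33 = 0.4242
P(|0>) = |alpha|^2 = 0.5758

0.5758


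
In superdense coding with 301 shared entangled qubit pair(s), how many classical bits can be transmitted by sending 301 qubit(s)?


Superdense coding allows 2 classical bits per shared entangled pair.
301 pair(s) -> 2 * 301 = 602 classical bits

602


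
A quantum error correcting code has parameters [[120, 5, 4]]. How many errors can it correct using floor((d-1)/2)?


Code parameters: [[120, 5, 4]], distance d = 4.
Number of correctable errors = floor((d-1)/2)
= floor((4 - 1)/2)
= floor(3/2)
= 1

1
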